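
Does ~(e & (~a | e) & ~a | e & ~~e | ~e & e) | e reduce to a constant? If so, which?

~(e & (~a | e) & ~a | e & ~~e | ~e & e) | e
= ~(e & (~a | e) & ~a | e & e | ~e & e) | e   (double negation)
= ~(e & (~a | e) & ~a | e) | e   (distribution)
= ~(e & ~a | e) | e   (absorption)
= ~e | e   (absorption)
= 1   (complement)

yes, True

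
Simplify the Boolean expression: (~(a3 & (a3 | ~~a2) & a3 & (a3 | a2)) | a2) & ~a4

(~(a3 & (a3 | ~~a2) & a3 & (a3 | a2)) | a2) & ~a4
= (~(a3 & (a3 | a2) & a3 & (a3 | a2)) | a2) & ~a4   (double negation)
= (~(a3 & (a3 | a2)) | a2) & ~a4   (idempotence)
= (~a3 | a2) & ~a4   (absorption)

(~a3 | a2) & ~a4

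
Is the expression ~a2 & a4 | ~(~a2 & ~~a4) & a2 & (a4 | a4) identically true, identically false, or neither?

~a2 & a4 | ~(~a2 & ~~a4) & a2 & (a4 | a4)
= ~a2 & a4 | (a2 | ~a4) & a2 & (a4 | a4)   (De Morgan)
= ~a2 & a4 | a2 & (a4 | a4)   (absorption)
= ~a2 & a4 | a2 & a4   (idempotence)
= a4   (distribution)
This depends on a4, so it is not a constant.

neither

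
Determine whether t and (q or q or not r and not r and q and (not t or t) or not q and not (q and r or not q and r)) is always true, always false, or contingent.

t and (q or q or not r and not r and q and (not t or t) or not q and not (q and r or not q and r))
= t and (q or q or not r and not r and q and (not t or t) or not q and not r)   (distribution)
= t and (q or q or not r and q and (not t or t) or not q and not r)   (idempotence)
= t and (q or q or not r and q or not q and not r)   (complement / identity)
= t and (q or not r and q or not q and not r)   (idempotence)
= t and (q or not r)   (distribution)
This depends on q, r, t, so it is not a constant.

contingent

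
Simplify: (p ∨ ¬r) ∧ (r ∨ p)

(p ∨ ¬r) ∧ (r ∨ p)
= p ∨ ¬r ∧ r   [distribution]
= p   [complement / identity]

p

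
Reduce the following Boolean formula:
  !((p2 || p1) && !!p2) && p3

!p2 && p3

!((p2 || p1) && !!p2) && p3
= !((p2 || p1) && p2) && p3   [double negation]
= !p2 && p3   [absorption]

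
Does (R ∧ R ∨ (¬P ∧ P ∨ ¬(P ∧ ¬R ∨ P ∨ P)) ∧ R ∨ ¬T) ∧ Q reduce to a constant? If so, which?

no

(R ∧ R ∨ (¬P ∧ P ∨ ¬(P ∧ ¬R ∨ P ∨ P)) ∧ R ∨ ¬T) ∧ Q
= (R ∧ R ∨ ¬(P ∧ ¬R ∨ P ∨ P) ∧ R ∨ ¬T) ∧ Q   (complement / identity)
= (R ∧ (R ∨ ¬(P ∧ ¬R ∨ P ∨ P)) ∨ ¬T) ∧ Q   (distribution)
= (R ∧ (R ∨ ¬(P ∨ P)) ∨ ¬T) ∧ Q   (absorption)
= (R ∧ (R ∨ ¬P) ∨ ¬T) ∧ Q   (idempotence)
= (R ∨ ¬T) ∧ Q   (absorption)
This depends on Q, R, T, so it is not a constant.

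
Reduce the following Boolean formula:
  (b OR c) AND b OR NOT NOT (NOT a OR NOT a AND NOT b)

(b OR c) AND b OR NOT NOT (NOT a OR NOT a AND NOT b)
= (b OR c) AND b OR NOT NOT NOT a   (absorption)
= (b OR c) AND b OR NOT a   (double negation)
= b OR NOT a   (absorption)

b OR NOT a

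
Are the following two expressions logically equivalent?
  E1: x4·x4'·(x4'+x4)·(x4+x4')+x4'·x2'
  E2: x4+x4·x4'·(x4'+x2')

E1: x4·x4'·(x4'+x4)·(x4+x4')+x4'·x2'
    = x4·x4'·(x4+x4')+x4'·x2'   [complement / identity]
    = x4·x4'+x4'·x2'   [complement / identity]
    = x4'·x2'   [complement / identity]
E2: x4+x4·x4'·(x4'+x2')
    = x4+x4·x4'   [absorption]
    = x4   [complement / identity]
These differ: at x2=0, x4=1, E1 = 0 but E2 = 1.

No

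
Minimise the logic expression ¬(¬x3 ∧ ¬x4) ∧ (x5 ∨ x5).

(x3 ∨ x4) ∧ x5

¬(¬x3 ∧ ¬x4) ∧ (x5 ∨ x5)
= (x3 ∨ x4) ∧ (x5 ∨ x5)
= (x3 ∨ x4) ∧ x5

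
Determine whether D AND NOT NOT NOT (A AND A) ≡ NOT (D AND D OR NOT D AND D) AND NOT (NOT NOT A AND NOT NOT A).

No

E1: D AND NOT NOT NOT (A AND A)
    = D AND NOT NOT NOT A
    = D AND NOT A
E2: NOT (D AND D OR NOT D AND D) AND NOT (NOT NOT A AND NOT NOT A)
    = NOT (D AND D OR NOT D AND D) AND (NOT A OR NOT A)
    = NOT (D AND D OR NOT D AND D) AND NOT A
    = NOT D AND NOT A
These differ: at A=0, D=0, E1 = 0 but E2 = 1.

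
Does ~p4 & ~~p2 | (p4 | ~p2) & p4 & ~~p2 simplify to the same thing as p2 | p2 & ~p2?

Yes

E1: ~p4 & ~~p2 | (p4 | ~p2) & p4 & ~~p2
    = ~p4 & ~~p2 | p4 & ~~p2   (absorption)
    = ~~p2   (distribution)
    = p2   (double negation)
E2: p2 | p2 & ~p2
    = p2   (complement / identity)
Both reduce to p2, so they are equivalent.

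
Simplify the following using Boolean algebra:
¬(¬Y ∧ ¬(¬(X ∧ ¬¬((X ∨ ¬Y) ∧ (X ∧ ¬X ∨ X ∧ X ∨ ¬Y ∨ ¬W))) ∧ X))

Y

¬(¬Y ∧ ¬(¬(X ∧ ¬¬((X ∨ ¬Y) ∧ (X ∧ ¬X ∨ X ∧ X ∨ ¬Y ∨ ¬W))) ∧ X))
= ¬(¬Y ∧ ¬(¬(X ∧ ¬¬((X ∨ ¬Y) ∧ (X ∨ ¬Y ∨ ¬W))) ∧ X))   [distribution]
= ¬(¬Y ∧ ¬(¬(X ∧ ¬¬(X ∨ ¬Y)) ∧ X))   [absorption]
= ¬(¬Y ∧ ¬(¬(X ∧ (X ∨ ¬Y)) ∧ X))   [double negation]
= ¬(¬Y ∧ ¬(¬X ∧ X))   [absorption]
= Y ∨ ¬X ∧ X   [De Morgan]
= Y   [complement / identity]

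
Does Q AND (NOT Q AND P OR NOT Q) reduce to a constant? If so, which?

yes, False

Q AND (NOT Q AND P OR NOT Q)
= Q AND NOT Q   — absorption
= FALSE   — complement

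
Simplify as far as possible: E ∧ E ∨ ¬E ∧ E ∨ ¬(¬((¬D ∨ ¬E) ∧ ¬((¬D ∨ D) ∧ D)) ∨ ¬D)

E ∧ E ∨ ¬E ∧ E ∨ ¬(¬((¬D ∨ ¬E) ∧ ¬((¬D ∨ D) ∧ D)) ∨ ¬D)
= E ∧ E ∨ ¬E ∧ E ∨ ¬(¬((¬D ∨ ¬E) ∧ ¬D) ∨ ¬D)   (complement / identity)
= E ∧ E ∨ ¬E ∧ E ∨ ¬(¬¬D ∨ ¬D)   (absorption)
= E ∧ E ∨ ¬E ∧ E ∨ ¬D ∧ D   (De Morgan)
= E ∧ E ∨ ¬E ∧ E   (complement / identity)
= E   (distribution)

E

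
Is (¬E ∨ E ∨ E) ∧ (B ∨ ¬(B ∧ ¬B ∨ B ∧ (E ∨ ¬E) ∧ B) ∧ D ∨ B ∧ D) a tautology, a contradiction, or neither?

neither

(¬E ∨ E ∨ E) ∧ (B ∨ ¬(B ∧ ¬B ∨ B ∧ (E ∨ ¬E) ∧ B) ∧ D ∨ B ∧ D)
= (¬E ∨ E) ∧ (B ∨ ¬(B ∧ ¬B ∨ B ∧ (E ∨ ¬E) ∧ B) ∧ D ∨ B ∧ D)   (idempotence)
= (¬E ∨ E) ∧ (B ∨ ¬(B ∧ ¬B ∨ B ∧ B) ∧ D ∨ B ∧ D)   (complement / identity)
= B ∨ ¬(B ∧ ¬B ∨ B ∧ B) ∧ D ∨ B ∧ D   (complement / identity)
= B ∨ ¬B ∧ D ∨ B ∧ D   (distribution)
= B ∨ D   (distribution)
This depends on B, D, so it is not a constant.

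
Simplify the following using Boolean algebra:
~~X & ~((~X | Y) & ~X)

~~X & ~((~X | Y) & ~X)
= X & ~((~X | Y) & ~X)   — double negation
= X & ~~X   — absorption
= X & X   — double negation
= X   — idempotence

X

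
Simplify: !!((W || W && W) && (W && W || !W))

W

!!((W || W && W) && (W && W || !W))
= !!(W && !W || W && W)   [distribution]
= W && !W || W && W   [double negation]
= W   [distribution]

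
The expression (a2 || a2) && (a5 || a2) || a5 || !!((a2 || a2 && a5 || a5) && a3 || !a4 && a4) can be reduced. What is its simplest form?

a2 || a5

(a2 || a2) && (a5 || a2) || a5 || !!((a2 || a2 && a5 || a5) && a3 || !a4 && a4)
= (a2 || a2) && (a5 || a2) || a5 || (a2 || a2 && a5 || a5) && a3 || !a4 && a4   (double negation)
= (a2 || a2) && (a5 || a2) || a5 || (a2 || a2 && a5 || a5) && a3   (complement / identity)
= a2 || a2 && a5 || a5 || (a2 || a2 && a5 || a5) && a3   (distribution)
= a2 || a2 && a5 || a5   (absorption)
= a2 || a5   (absorption)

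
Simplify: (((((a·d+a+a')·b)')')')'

(((((a·d+a+a')·b)')')')'
= (((((a+a')·b)')')')'   [absorption]
= (((a+a')·b)')'   [double negation]
= (a+a')·b   [double negation]
= b   [complement / identity]

b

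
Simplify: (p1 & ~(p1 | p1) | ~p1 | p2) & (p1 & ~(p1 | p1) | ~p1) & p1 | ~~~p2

(p1 & ~(p1 | p1) | ~p1 | p2) & (p1 & ~(p1 | p1) | ~p1) & p1 | ~~~p2
= (p1 & ~(p1 | p1) | ~p1) & p1 | ~~~p2
= (p1 & ~p1 | ~p1) & p1 | ~~~p2
= ~p1 & p1 | ~~~p2
= ~~~p2
= ~p2

~p2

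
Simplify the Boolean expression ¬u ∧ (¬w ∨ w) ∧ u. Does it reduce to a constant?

¬u ∧ (¬w ∨ w) ∧ u
= ¬u ∧ u
= False

False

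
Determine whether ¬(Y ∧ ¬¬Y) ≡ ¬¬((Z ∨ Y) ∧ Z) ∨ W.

E1: ¬(Y ∧ ¬¬Y)
    = ¬(Y ∧ Y)   (double negation)
    = ¬Y   (idempotence)
E2: ¬¬((Z ∨ Y) ∧ Z) ∨ W
    = (Z ∨ Y) ∧ Z ∨ W   (double negation)
    = Z ∨ W   (absorption)
These differ: at W=1, Y=1, Z=0, E1 = 0 but E2 = 1.

No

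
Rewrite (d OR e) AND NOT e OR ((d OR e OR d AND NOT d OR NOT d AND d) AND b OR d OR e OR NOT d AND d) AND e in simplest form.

(d OR e) AND NOT e OR ((d OR e OR d AND NOT d OR NOT d AND d) AND b OR d OR e OR NOT d AND d) AND e
= (d OR e) AND NOT e OR ((d OR e OR NOT d AND d) AND b OR d OR e OR NOT d AND d) AND e   (complement / identity)
= (d OR e) AND NOT e OR (d OR e OR NOT d AND d) AND e   (absorption)
= (d OR e) AND NOT e OR (d OR e) AND e   (complement / identity)
= d OR e   (distribution)

d OR e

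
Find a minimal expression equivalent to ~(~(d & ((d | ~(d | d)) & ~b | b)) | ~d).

~(~(d & ((d | ~(d | d)) & ~b | b)) | ~d)
= ~(~(d & ((d | ~d) & ~b | b)) | ~d)   (idempotence)
= ~(~(d & (~b | b)) | ~d)   (complement / identity)
= ~(~d | ~d)   (complement / identity)
= ~~d   (idempotence)
= d   (double negation)

d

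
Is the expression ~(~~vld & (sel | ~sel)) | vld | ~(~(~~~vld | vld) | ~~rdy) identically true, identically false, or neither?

~(~~vld & (sel | ~sel)) | vld | ~(~(~~~vld | vld) | ~~rdy)
= ~(~~vld & (sel | ~sel)) | vld | (~~~vld | vld) & ~rdy   [De Morgan]
= ~~~vld | vld | (~~~vld | vld) & ~rdy   [complement / identity]
= ~~~vld | vld   [absorption]
= ~vld | vld   [double negation]
= 1   [complement]

identically true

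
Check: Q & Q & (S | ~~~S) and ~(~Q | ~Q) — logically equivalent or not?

E1: Q & Q & (S | ~~~S)
    = Q & Q & (S | ~S)   (double negation)
    = Q & (S | ~S)   (idempotence)
    = Q   (complement / identity)
E2: ~(~Q | ~Q)
    = Q & Q   (De Morgan)
    = Q   (idempotence)
Both reduce to Q, so they are equivalent.

Yes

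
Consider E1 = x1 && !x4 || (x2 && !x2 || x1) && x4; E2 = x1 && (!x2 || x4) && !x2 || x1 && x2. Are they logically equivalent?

E1: x1 && !x4 || (x2 && !x2 || x1) && x4
    = x1 && !x4 || x1 && x4
    = x1
E2: x1 && (!x2 || x4) && !x2 || x1 && x2
    = x1 && !x2 || x1 && x2
    = x1
Both reduce to x1, so they are equivalent.

Yes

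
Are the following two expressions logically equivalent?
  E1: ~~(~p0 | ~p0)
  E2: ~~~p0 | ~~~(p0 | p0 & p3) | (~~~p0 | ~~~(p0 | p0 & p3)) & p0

Yes

E1: ~~(~p0 | ~p0)
    = ~p0 | ~p0   [double negation]
    = ~p0   [idempotence]
E2: ~~~p0 | ~~~(p0 | p0 & p3) | (~~~p0 | ~~~(p0 | p0 & p3)) & p0
    = ~~~p0 | ~~~(p0 | p0 & p3)   [absorption]
    = ~~~p0 | ~~~p0   [absorption]
    = ~~~p0   [idempotence]
    = ~p0   [double negation]
Both reduce to ~p0, so they are equivalent.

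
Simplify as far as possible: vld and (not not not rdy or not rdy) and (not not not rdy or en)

vld and (not not not rdy or not rdy) and (not not not rdy or en)
= vld and (not not not rdy or not rdy) and (not rdy or en)   [double negation]
= vld and (not not not rdy and en or not rdy)   [distribution]
= vld and (not rdy and en or not rdy)   [double negation]
= vld and not rdy   [absorption]

vld and not rdy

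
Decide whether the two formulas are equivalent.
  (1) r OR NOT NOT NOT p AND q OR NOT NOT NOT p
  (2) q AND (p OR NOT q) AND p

No

E1: r OR NOT NOT NOT p AND q OR NOT NOT NOT p
    = r OR NOT NOT NOT p   [absorption]
    = r OR NOT p   [double negation]
E2: q AND (p OR NOT q) AND p
    = q AND p   [absorption]
These differ: at p=0, q=0, r=1, E1 = 1 but E2 = 0.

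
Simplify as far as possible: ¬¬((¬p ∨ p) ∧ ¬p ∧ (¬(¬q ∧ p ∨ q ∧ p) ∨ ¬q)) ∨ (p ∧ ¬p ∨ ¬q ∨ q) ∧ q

¬p ∨ q

¬¬((¬p ∨ p) ∧ ¬p ∧ (¬(¬q ∧ p ∨ q ∧ p) ∨ ¬q)) ∨ (p ∧ ¬p ∨ ¬q ∨ q) ∧ q
= ¬¬((¬p ∨ p) ∧ ¬p ∧ (¬p ∨ ¬q)) ∨ (p ∧ ¬p ∨ ¬q ∨ q) ∧ q   [distribution]
= ¬¬((¬p ∨ p) ∧ ¬p) ∨ (p ∧ ¬p ∨ ¬q ∨ q) ∧ q   [absorption]
= ¬¬((¬p ∨ p) ∧ ¬p) ∨ (¬q ∨ q) ∧ q   [complement / identity]
= ¬¬¬p ∨ (¬q ∨ q) ∧ q   [complement / identity]
= ¬p ∨ (¬q ∨ q) ∧ q   [double negation]
= ¬p ∨ q   [complement / identity]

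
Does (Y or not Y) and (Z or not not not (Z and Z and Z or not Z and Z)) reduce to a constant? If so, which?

(Y or not Y) and (Z or not not not (Z and Z and Z or not Z and Z))
= (Y or not Y) and (Z or not not not (Z and Z or not Z and Z))   [idempotence]
= (Y or not Y) and (Z or not (Z and Z or not Z and Z))   [double negation]
= (Y or not Y) and (Z or not Z)   [distribution]
= Y or not Y   [complement / identity]
= True   [complement]

yes, True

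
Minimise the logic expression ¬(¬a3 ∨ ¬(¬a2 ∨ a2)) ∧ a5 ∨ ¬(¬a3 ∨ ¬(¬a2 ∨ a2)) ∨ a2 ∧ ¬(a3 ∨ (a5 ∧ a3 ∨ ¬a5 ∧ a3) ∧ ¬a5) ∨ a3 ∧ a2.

a3 ∨ a2

¬(¬a3 ∨ ¬(¬a2 ∨ a2)) ∧ a5 ∨ ¬(¬a3 ∨ ¬(¬a2 ∨ a2)) ∨ a2 ∧ ¬(a3 ∨ (a5 ∧ a3 ∨ ¬a5 ∧ a3) ∧ ¬a5) ∨ a3 ∧ a2
= ¬(¬a3 ∨ ¬(¬a2 ∨ a2)) ∧ a5 ∨ ¬(¬a3 ∨ ¬(¬a2 ∨ a2)) ∨ a2 ∧ ¬(a3 ∨ a3 ∧ ¬a5) ∨ a3 ∧ a2   [distribution]
= ¬(¬a3 ∨ ¬(¬a2 ∨ a2)) ∨ a2 ∧ ¬(a3 ∨ a3 ∧ ¬a5) ∨ a3 ∧ a2   [absorption]
= a3 ∧ (¬a2 ∨ a2) ∨ a2 ∧ ¬(a3 ∨ a3 ∧ ¬a5) ∨ a3 ∧ a2   [De Morgan]
= a3 ∧ (¬a2 ∨ a2) ∨ a2 ∧ ¬a3 ∨ a3 ∧ a2   [absorption]
= a3 ∧ (¬a2 ∨ a2) ∨ a2   [distribution]
= a3 ∨ a2   [complement / identity]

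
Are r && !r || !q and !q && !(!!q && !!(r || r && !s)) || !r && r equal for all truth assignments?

E1: r && !r || !q
    = !q
E2: !q && !(!!q && !!(r || r && !s)) || !r && r
    = !q && !(!!q && !!(r || r && !s))
    = !q && !(!!q && !!r)
    = !q && (!q || !r)
    = !q
Both reduce to !q, so they are equivalent.

Yes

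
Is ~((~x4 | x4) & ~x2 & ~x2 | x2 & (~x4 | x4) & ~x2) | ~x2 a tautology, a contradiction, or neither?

tautology

~((~x4 | x4) & ~x2 & ~x2 | x2 & (~x4 | x4) & ~x2) | ~x2
= ~(~x2 & ~x2 | x2 & (~x4 | x4) & ~x2) | ~x2
= ~(~x2 & ~x2 | x2 & ~x2) | ~x2
= ~~x2 | ~x2
= x2 | ~x2
= 1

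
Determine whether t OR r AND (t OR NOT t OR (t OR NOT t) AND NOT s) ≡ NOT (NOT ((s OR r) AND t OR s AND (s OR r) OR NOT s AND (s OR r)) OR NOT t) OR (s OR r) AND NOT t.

E1: t OR r AND (t OR NOT t OR (t OR NOT t) AND NOT s)
    = t OR r AND (t OR NOT t)
    = t OR r
E2: NOT (NOT ((s OR r) AND t OR s AND (s OR r) OR NOT s AND (s OR r)) OR NOT t) OR (s OR r) AND NOT t
    = NOT (NOT ((s OR r) AND t OR s OR r) OR NOT t) OR (s OR r) AND NOT t
    = ((s OR r) AND t OR s OR r) AND t OR (s OR r) AND NOT t
    = (s OR r) AND t OR (s OR r) AND NOT t
    = s OR r
These differ: at r=0, s=1, t=0, E1 = 0 but E2 = 1.

No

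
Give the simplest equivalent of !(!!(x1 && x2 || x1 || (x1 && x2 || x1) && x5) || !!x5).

!x1 && !x5

!(!!(x1 && x2 || x1 || (x1 && x2 || x1) && x5) || !!x5)
= !(!!(x1 && x2 || x1) || !!x5)   (absorption)
= !(!!x1 || !!x5)   (absorption)
= !x1 && !x5   (De Morgan)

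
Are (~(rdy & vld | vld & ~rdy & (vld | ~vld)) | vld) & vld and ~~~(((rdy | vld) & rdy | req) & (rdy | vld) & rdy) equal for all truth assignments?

E1: (~(rdy & vld | vld & ~rdy & (vld | ~vld)) | vld) & vld
    = (~(rdy & vld | vld & ~rdy) | vld) & vld   (complement / identity)
    = (~vld | vld) & vld   (distribution)
    = vld   (complement / identity)
E2: ~~~(((rdy | vld) & rdy | req) & (rdy | vld) & rdy)
    = ~(((rdy | vld) & rdy | req) & (rdy | vld) & rdy)   (double negation)
    = ~((rdy | vld) & rdy)   (absorption)
    = ~rdy   (absorption)
These differ: at rdy=0, req=1, vld=0, E1 = 0 but E2 = 1.

No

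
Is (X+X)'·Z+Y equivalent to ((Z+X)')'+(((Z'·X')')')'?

E1: (X+X)'·Z+Y
    = X'·Z+Y   [idempotence]
E2: ((Z+X)')'+(((Z'·X')')')'
    = ((Z+X)')'+((Z+X)')'   [De Morgan]
    = ((Z+X)')'   [idempotence]
    = Z+X   [double negation]
These differ: at X=1, Y=0, Z=0, E1 = 0 but E2 = 1.

No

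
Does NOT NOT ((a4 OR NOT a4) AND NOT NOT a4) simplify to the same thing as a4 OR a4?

Yes

E1: NOT NOT ((a4 OR NOT a4) AND NOT NOT a4)
    = NOT NOT ((a4 OR NOT a4) AND a4)   — double negation
    = (a4 OR NOT a4) AND a4   — double negation
    = a4   — complement / identity
E2: a4 OR a4
    = a4   — idempotence
Both reduce to a4, so they are equivalent.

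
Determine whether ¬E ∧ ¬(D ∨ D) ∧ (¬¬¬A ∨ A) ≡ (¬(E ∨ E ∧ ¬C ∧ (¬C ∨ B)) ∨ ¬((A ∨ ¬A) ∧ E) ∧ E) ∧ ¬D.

Yes

E1: ¬E ∧ ¬(D ∨ D) ∧ (¬¬¬A ∨ A)
    = ¬E ∧ ¬D ∧ (¬¬¬A ∨ A)
    = ¬E ∧ ¬D ∧ (¬A ∨ A)
    = ¬E ∧ ¬D
E2: (¬(E ∨ E ∧ ¬C ∧ (¬C ∨ B)) ∨ ¬((A ∨ ¬A) ∧ E) ∧ E) ∧ ¬D
    = (¬(E ∨ E ∧ ¬C ∧ (¬C ∨ B)) ∨ ¬E ∧ E) ∧ ¬D
    = ¬(E ∨ E ∧ ¬C ∧ (¬C ∨ B)) ∧ ¬D
    = ¬(E ∨ E ∧ ¬C) ∧ ¬D
    = ¬E ∧ ¬D
Both reduce to ¬E ∧ ¬D, so they are equivalent.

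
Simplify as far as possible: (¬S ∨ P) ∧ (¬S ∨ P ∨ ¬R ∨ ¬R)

¬S ∨ P

(¬S ∨ P) ∧ (¬S ∨ P ∨ ¬R ∨ ¬R)
= (¬S ∨ P) ∧ (¬S ∨ P ∨ ¬R)
= ¬S ∨ P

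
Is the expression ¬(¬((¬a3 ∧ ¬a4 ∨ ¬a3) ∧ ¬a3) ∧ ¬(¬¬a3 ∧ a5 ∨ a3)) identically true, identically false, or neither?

¬(¬((¬a3 ∧ ¬a4 ∨ ¬a3) ∧ ¬a3) ∧ ¬(¬¬a3 ∧ a5 ∨ a3))
= ¬(¬(¬a3 ∧ ¬a3) ∧ ¬(¬¬a3 ∧ a5 ∨ a3))   (absorption)
= ¬(¬(¬a3 ∧ ¬a3) ∧ ¬(a3 ∧ a5 ∨ a3))   (double negation)
= ¬(¬¬a3 ∧ ¬(a3 ∧ a5 ∨ a3))   (idempotence)
= ¬(¬¬a3 ∧ ¬a3)   (absorption)
= ¬a3 ∨ a3   (De Morgan)
= True   (complement)

identically true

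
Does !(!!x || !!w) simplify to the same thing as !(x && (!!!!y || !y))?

E1: !(!!x || !!w)
    = !x && !w   (De Morgan)
E2: !(x && (!!!!y || !y))
    = !(x && (!!y || !y))   (double negation)
    = !(x && (y || !y))   (double negation)
    = !x   (complement / identity)
These differ: at w=1, x=0, y=0, E1 = 0 but E2 = 1.

No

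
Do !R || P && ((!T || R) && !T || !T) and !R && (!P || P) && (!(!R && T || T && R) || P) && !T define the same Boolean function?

No

E1: !R || P && ((!T || R) && !T || !T)
    = !R || P && (!T || !T)   [absorption]
    = !R || P && !T   [idempotence]
E2: !R && (!P || P) && (!(!R && T || T && R) || P) && !T
    = !R && (!P || P) && (!T || P) && !T   [distribution]
    = !R && (!P || P) && !T   [absorption]
    = !R && !T   [complement / identity]
These differ: at P=1, R=0, T=1, E1 = 1 but E2 = 0.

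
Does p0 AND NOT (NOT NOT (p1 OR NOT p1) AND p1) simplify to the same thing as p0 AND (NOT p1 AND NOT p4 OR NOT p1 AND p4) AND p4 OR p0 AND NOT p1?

E1: p0 AND NOT (NOT NOT (p1 OR NOT p1) AND p1)
    = p0 AND NOT ((p1 OR NOT p1) AND p1)   — double negation
    = p0 AND NOT p1   — complement / identity
E2: p0 AND (NOT p1 AND NOT p4 OR NOT p1 AND p4) AND p4 OR p0 AND NOT p1
    = p0 AND NOT p1 AND p4 OR p0 AND NOT p1   — distribution
    = p0 AND NOT p1   — absorption
Both reduce to p0 AND NOT p1, so they are equivalent.

Yes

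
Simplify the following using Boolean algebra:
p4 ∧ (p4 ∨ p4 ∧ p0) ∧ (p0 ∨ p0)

p4 ∧ p0

p4 ∧ (p4 ∨ p4 ∧ p0) ∧ (p0 ∨ p0)
= p4 ∧ (p4 ∨ p4 ∧ p0) ∧ p0   [idempotence]
= p4 ∧ p4 ∧ p0   [absorption]
= p4 ∧ p0   [idempotence]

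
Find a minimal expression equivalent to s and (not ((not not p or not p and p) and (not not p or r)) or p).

s and (not ((not not p or not p and p) and (not not p or r)) or p)
= s and (not (not not p and (not not p or r)) or p)   — complement / identity
= s and (not not not p or p)   — absorption
= s and (not p or p)   — double negation
= s   — complement / identity

s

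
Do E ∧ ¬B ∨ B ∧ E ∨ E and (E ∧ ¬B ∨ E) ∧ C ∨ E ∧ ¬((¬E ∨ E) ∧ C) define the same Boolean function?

E1: E ∧ ¬B ∨ B ∧ E ∨ E
    = E ∨ E   — distribution
    = E   — idempotence
E2: (E ∧ ¬B ∨ E) ∧ C ∨ E ∧ ¬((¬E ∨ E) ∧ C)
    = E ∧ C ∨ E ∧ ¬((¬E ∨ E) ∧ C)   — absorption
    = E ∧ C ∨ E ∧ ¬C   — complement / identity
    = E   — distribution
Both reduce to E, so they are equivalent.

Yes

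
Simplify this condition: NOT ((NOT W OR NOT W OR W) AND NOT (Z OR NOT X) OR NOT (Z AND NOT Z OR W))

(Z OR NOT X) AND W

NOT ((NOT W OR NOT W OR W) AND NOT (Z OR NOT X) OR NOT (Z AND NOT Z OR W))
= NOT ((NOT W OR W) AND NOT (Z OR NOT X) OR NOT (Z AND NOT Z OR W))   [idempotence]
= NOT ((NOT W OR W) AND NOT (Z OR NOT X) OR NOT W)   [complement / identity]
= NOT (NOT (Z OR NOT X) OR NOT W)   [complement / identity]
= (Z OR NOT X) AND W   [De Morgan]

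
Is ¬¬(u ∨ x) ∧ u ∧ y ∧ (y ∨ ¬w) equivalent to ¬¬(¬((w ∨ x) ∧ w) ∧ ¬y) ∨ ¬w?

No

E1: ¬¬(u ∨ x) ∧ u ∧ y ∧ (y ∨ ¬w)
    = ¬¬(u ∨ x) ∧ u ∧ y   [absorption]
    = (u ∨ x) ∧ u ∧ y   [double negation]
    = u ∧ y   [absorption]
E2: ¬¬(¬((w ∨ x) ∧ w) ∧ ¬y) ∨ ¬w
    = ¬((w ∨ x) ∧ w) ∧ ¬y ∨ ¬w   [double negation]
    = ¬w ∧ ¬y ∨ ¬w   [absorption]
    = ¬w   [absorption]
These differ: at u=0, w=0, x=0, y=0, E1 = 0 but E2 = 1.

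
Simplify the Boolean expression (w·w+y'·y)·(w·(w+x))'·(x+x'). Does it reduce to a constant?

(w·w+y'·y)·(w·(w+x))'·(x+x')
= (w+y'·y)·(w·(w+x))'·(x+x')
= w·(w·(w+x))'·(x+x')
= w·(w·(w+x))'
= w·w'
= 0

0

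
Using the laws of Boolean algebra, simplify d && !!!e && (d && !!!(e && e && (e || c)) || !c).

d && !!!e && (d && !!!(e && e && (e || c)) || !c)
= d && !!!e && (d && !!!(e && e) || !c)   (absorption)
= d && !!!e && (d && !!!e || !c)   (idempotence)
= d && !!!e   (absorption)
= d && !e   (double negation)

d && !e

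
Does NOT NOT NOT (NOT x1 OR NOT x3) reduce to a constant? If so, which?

NOT NOT NOT (NOT x1 OR NOT x3)
= NOT (NOT x1 OR NOT x3)   — double negation
= x1 AND x3   — De Morgan
This depends on x1, x3, so it is not a constant.

no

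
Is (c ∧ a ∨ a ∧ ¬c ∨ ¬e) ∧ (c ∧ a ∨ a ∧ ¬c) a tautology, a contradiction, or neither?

(c ∧ a ∨ a ∧ ¬c ∨ ¬e) ∧ (c ∧ a ∨ a ∧ ¬c)
= c ∧ a ∨ a ∧ ¬c   [absorption]
= a   [distribution]
This depends on a, so it is not a constant.

neither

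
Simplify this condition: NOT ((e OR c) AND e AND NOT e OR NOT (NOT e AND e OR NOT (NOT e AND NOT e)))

NOT ((e OR c) AND e AND NOT e OR NOT (NOT e AND e OR NOT (NOT e AND NOT e)))
= NOT ((e OR c) AND e AND NOT e OR NOT NOT (NOT e AND NOT e))   — complement / identity
= NOT ((e OR c) AND e AND NOT e OR NOT e AND NOT e)   — double negation
= NOT (e AND NOT e OR NOT e AND NOT e)   — absorption
= NOT NOT e   — distribution
= e   — double negation

e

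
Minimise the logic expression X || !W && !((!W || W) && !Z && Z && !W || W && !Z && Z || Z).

X || !W && !Z

X || !W && !((!W || W) && !Z && Z && !W || W && !Z && Z || Z)
= X || !W && !(!Z && Z && !W || W && !Z && Z || Z)   [complement / identity]
= X || !W && !(!Z && Z || Z)   [distribution]
= X || !W && !Z   [complement / identity]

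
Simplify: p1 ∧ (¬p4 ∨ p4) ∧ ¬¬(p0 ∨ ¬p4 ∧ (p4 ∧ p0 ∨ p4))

p1 ∧ (¬p4 ∨ p4) ∧ ¬¬(p0 ∨ ¬p4 ∧ (p4 ∧ p0 ∨ p4))
= p1 ∧ ¬¬(p0 ∨ ¬p4 ∧ (p4 ∧ p0 ∨ p4))   [complement / identity]
= p1 ∧ ¬¬(p0 ∨ ¬p4 ∧ p4)   [absorption]
= p1 ∧ ¬¬p0   [complement / identity]
= p1 ∧ p0   [double negation]

p1 ∧ p0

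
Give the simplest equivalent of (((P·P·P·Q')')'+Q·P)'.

(((P·P·P·Q')')'+Q·P)'
= (((P·P·Q')')'+Q·P)'   [idempotence]
= (((P·Q')')'+Q·P)'   [idempotence]
= (P·Q'+Q·P)'   [double negation]
= P'   [distribution]

P'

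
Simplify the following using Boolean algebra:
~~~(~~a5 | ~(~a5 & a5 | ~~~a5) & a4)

~a5

~~~(~~a5 | ~(~a5 & a5 | ~~~a5) & a4)
= ~~~(~~a5 | ~(~a5 & a5 | ~a5) & a4)   (double negation)
= ~~~(~~a5 | ~~a5 & a4)   (complement / identity)
= ~~~~~a5   (absorption)
= ~~~a5   (double negation)
= ~a5   (double negation)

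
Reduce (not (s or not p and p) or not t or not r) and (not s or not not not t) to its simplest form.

not s or not t

(not (s or not p and p) or not t or not r) and (not s or not not not t)
= (not (s or not p and p) or not t or not r) and (not s or not t)   [double negation]
= (not s or not t or not r) and (not s or not t)   [complement / identity]
= not s or not t   [absorption]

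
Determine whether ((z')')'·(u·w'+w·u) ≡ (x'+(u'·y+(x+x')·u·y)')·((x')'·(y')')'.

E1: ((z')')'·(u·w'+w·u)
    = ((z')')'·u   [distribution]
    = z'·u   [double negation]
E2: (x'+(u'·y+(x+x')·u·y)')·((x')'·(y')')'
    = (x'+(u'·y+u·y)')·((x')'·(y')')'   [complement / identity]
    = (x'+y')·((x')'·(y')')'   [distribution]
    = (x'+y')·(x'+y')   [De Morgan]
    = x'+y'   [idempotence]
These differ: at u=0, w=0, x=0, y=0, z=1, E1 = 0 but E2 = 1.

No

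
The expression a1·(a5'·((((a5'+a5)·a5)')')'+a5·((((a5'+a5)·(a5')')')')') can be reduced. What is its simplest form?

a1·(a5'·((((a5'+a5)·a5)')')'+a5·((((a5'+a5)·(a5')')')')')
= a1·(a5'·((((a5'+a5)·a5)')')'+a5·((((a5'+a5)·a5)')')')   [double negation]
= a1·(a5'·((((a5'+a5)·a5)')')'+a5·((a5'+a5)·a5)')   [double negation]
= a1·(a5'·((a5'+a5)·a5)'+a5·((a5'+a5)·a5)')   [double negation]
= a1·((a5'+a5)·a5)'   [distribution]
= a1·a5'   [complement / identity]

a1·a5'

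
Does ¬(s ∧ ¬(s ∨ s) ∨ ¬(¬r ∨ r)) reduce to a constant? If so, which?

¬(s ∧ ¬(s ∨ s) ∨ ¬(¬r ∨ r))
= ¬(s ∧ ¬s ∨ ¬(¬r ∨ r))   [idempotence]
= ¬¬(¬r ∨ r)   [complement / identity]
= ¬r ∨ r   [double negation]
= True   [complement]

yes, True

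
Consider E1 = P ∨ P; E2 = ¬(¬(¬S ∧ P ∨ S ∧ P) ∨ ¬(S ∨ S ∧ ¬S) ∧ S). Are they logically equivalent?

Yes

E1: P ∨ P
    = P   — idempotence
E2: ¬(¬(¬S ∧ P ∨ S ∧ P) ∨ ¬(S ∨ S ∧ ¬S) ∧ S)
    = ¬(¬(¬S ∧ P ∨ S ∧ P) ∨ ¬S ∧ S)   — complement / identity
    = ¬(¬P ∨ ¬S ∧ S)   — distribution
    = ¬¬P   — complement / identity
    = P   — double negation
Both reduce to P, so they are equivalent.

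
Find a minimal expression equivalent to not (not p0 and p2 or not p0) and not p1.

not (not p0 and p2 or not p0) and not p1
= not not p0 and not p1   [absorption]
= p0 and not p1   [double negation]

p0 and not p1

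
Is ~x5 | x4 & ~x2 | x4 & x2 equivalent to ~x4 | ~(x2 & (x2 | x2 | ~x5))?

No

E1: ~x5 | x4 & ~x2 | x4 & x2
    = ~x5 | x4
E2: ~x4 | ~(x2 & (x2 | x2 | ~x5))
    = ~x4 | ~(x2 & (x2 | ~x5))
    = ~x4 | ~x2
These differ: at x2=1, x4=0, x5=1, E1 = 0 but E2 = 1.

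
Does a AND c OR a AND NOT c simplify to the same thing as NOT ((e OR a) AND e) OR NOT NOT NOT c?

E1: a AND c OR a AND NOT c
    = a
E2: NOT ((e OR a) AND e) OR NOT NOT NOT c
    = NOT e OR NOT NOT NOT c
    = NOT e OR NOT c
These differ: at a=0, c=0, e=0, E1 = 0 but E2 = 1.

No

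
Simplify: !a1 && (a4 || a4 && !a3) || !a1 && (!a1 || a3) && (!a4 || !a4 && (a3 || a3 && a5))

!a1

!a1 && (a4 || a4 && !a3) || !a1 && (!a1 || a3) && (!a4 || !a4 && (a3 || a3 && a5))
= !a1 && (a4 || a4 && !a3) || !a1 && (!a1 || a3) && (!a4 || !a4 && a3)   (absorption)
= !a1 && a4 || !a1 && (!a1 || a3) && (!a4 || !a4 && a3)   (absorption)
= !a1 && a4 || !a1 && (!a4 || !a4 && a3)   (absorption)
= !a1 && a4 || !a1 && !a4   (absorption)
= !a1   (distribution)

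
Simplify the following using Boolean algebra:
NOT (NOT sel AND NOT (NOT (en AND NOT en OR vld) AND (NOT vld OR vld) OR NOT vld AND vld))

sel OR NOT vld

NOT (NOT sel AND NOT (NOT (en AND NOT en OR vld) AND (NOT vld OR vld) OR NOT vld AND vld))
= NOT (NOT sel AND NOT (NOT (en AND NOT en OR vld) AND (NOT vld OR vld)))   (complement / identity)
= NOT (NOT sel AND NOT (NOT vld AND (NOT vld OR vld)))   (complement / identity)
= NOT (NOT sel AND NOT NOT vld)   (complement / identity)
= sel OR NOT vld   (De Morgan)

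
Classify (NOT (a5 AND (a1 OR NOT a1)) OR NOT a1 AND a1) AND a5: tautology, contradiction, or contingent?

contradiction

(NOT (a5 AND (a1 OR NOT a1)) OR NOT a1 AND a1) AND a5
= (NOT a5 OR NOT a1 AND a1) AND a5   (complement / identity)
= NOT a5 AND a5   (complement / identity)
= FALSE   (complement)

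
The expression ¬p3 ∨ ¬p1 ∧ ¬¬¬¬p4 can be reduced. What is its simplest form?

¬p3 ∨ ¬p1 ∧ ¬¬¬¬p4
= ¬p3 ∨ ¬p1 ∧ ¬¬p4   (double negation)
= ¬p3 ∨ ¬p1 ∧ p4   (double negation)

¬p3 ∨ ¬p1 ∧ p4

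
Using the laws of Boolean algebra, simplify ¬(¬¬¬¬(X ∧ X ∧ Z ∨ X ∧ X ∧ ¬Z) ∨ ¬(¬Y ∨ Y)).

¬(¬¬¬¬(X ∧ X ∧ Z ∨ X ∧ X ∧ ¬Z) ∨ ¬(¬Y ∨ Y))
= ¬(¬¬¬¬(X ∧ X) ∨ ¬(¬Y ∨ Y))
= ¬(¬¬(X ∧ X) ∨ ¬(¬Y ∨ Y))
= ¬(X ∧ X) ∧ (¬Y ∨ Y)
= ¬(X ∧ X)
= ¬X

¬X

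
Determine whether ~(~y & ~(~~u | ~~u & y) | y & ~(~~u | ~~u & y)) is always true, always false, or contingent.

~(~y & ~(~~u | ~~u & y) | y & ~(~~u | ~~u & y))
= ~~(~~u | ~~u & y)   [distribution]
= ~~~~u   [absorption]
= ~~u   [double negation]
= u   [double negation]
This depends on u, so it is not a constant.

contingent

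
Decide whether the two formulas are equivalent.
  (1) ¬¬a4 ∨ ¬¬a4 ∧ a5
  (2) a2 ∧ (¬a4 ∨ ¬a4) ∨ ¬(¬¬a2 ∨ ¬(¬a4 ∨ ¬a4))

No

E1: ¬¬a4 ∨ ¬¬a4 ∧ a5
    = ¬¬a4   [absorption]
    = a4   [double negation]
E2: a2 ∧ (¬a4 ∨ ¬a4) ∨ ¬(¬¬a2 ∨ ¬(¬a4 ∨ ¬a4))
    = a2 ∧ (¬a4 ∨ ¬a4) ∨ ¬a2 ∧ (¬a4 ∨ ¬a4)   [De Morgan]
    = ¬a4 ∨ ¬a4   [distribution]
    = ¬a4   [idempotence]
These differ: at a2=0, a4=1, a5=1, E1 = 1 but E2 = 0.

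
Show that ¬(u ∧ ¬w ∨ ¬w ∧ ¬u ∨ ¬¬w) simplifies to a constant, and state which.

¬(u ∧ ¬w ∨ ¬w ∧ ¬u ∨ ¬¬w)
= ¬(¬w ∨ ¬¬w)   (distribution)
= w ∧ ¬w   (De Morgan)
= False   (complement)

False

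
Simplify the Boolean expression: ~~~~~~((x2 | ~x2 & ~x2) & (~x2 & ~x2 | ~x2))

~x2

~~~~~~((x2 | ~x2 & ~x2) & (~x2 & ~x2 | ~x2))
= ~~~~((x2 | ~x2 & ~x2) & (~x2 & ~x2 | ~x2))
= ~~~~(~x2 & ~x2 | x2 & ~x2)
= ~~~~~x2
= ~~~x2
= ~x2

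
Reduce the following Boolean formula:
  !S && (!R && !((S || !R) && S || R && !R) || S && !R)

!S && (!R && !((S || !R) && S || R && !R) || S && !R)
= !S && (!R && !((S || !R) && S) || S && !R)
= !S && (!R && !S || S && !R)
= !S && !R

!S && !R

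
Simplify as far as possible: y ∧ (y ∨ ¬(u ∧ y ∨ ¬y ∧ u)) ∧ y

y ∧ (y ∨ ¬(u ∧ y ∨ ¬y ∧ u)) ∧ y
= y ∧ (y ∨ ¬u) ∧ y   (distribution)
= y ∧ y   (absorption)
= y   (idempotence)

y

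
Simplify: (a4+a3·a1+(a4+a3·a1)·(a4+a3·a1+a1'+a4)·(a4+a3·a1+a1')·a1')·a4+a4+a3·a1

a4+a3·a1

(a4+a3·a1+(a4+a3·a1)·(a4+a3·a1+a1'+a4)·(a4+a3·a1+a1')·a1')·a4+a4+a3·a1
= (a4+a3·a1+(a4+a3·a1)·(a4+a3·a1+a1')·a1')·a4+a4+a3·a1
= (a4+a3·a1+(a4+a3·a1)·a1')·a4+a4+a3·a1
= (a4+a3·a1)·a4+a4+a3·a1
= a4+a3·a1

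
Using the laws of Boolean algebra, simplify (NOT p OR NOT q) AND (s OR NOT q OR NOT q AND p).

NOT p AND s OR NOT q

(NOT p OR NOT q) AND (s OR NOT q OR NOT q AND p)
= (NOT p OR NOT q) AND (s OR NOT q)   [absorption]
= NOT p AND s OR NOT q   [distribution]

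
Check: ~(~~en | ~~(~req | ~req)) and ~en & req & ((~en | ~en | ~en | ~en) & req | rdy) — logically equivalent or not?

Yes

E1: ~(~~en | ~~(~req | ~req))
    = ~en & ~(~req | ~req)
    = ~en & ~~req
    = ~en & req
E2: ~en & req & ((~en | ~en | ~en | ~en) & req | rdy)
    = ~en & req & ((~en | ~en) & req | rdy)
    = ~en & req & (~en & req | rdy)
    = ~en & req
Both reduce to ~en & req, so they are equivalent.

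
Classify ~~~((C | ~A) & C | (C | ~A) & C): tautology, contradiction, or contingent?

contingent

~~~((C | ~A) & C | (C | ~A) & C)
= ~~~((C | ~A) & C)   [idempotence]
= ~((C | ~A) & C)   [double negation]
= ~C   [absorption]
This depends on C, so it is not a constant.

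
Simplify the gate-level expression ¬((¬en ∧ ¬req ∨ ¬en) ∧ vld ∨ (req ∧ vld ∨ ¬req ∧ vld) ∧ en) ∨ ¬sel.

¬vld ∨ ¬sel

¬((¬en ∧ ¬req ∨ ¬en) ∧ vld ∨ (req ∧ vld ∨ ¬req ∧ vld) ∧ en) ∨ ¬sel
= ¬((¬en ∧ ¬req ∨ ¬en) ∧ vld ∨ vld ∧ en) ∨ ¬sel   [distribution]
= ¬(¬en ∧ vld ∨ vld ∧ en) ∨ ¬sel   [absorption]
= ¬vld ∨ ¬sel   [distribution]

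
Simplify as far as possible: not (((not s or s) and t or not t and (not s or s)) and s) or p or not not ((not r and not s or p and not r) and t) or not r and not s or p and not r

not s or p

not (((not s or s) and t or not t and (not s or s)) and s) or p or not not ((not r and not s or p and not r) and t) or not r and not s or p and not r
= not (((not s or s) and t or not t and (not s or s)) and s) or p or (not r and not s or p and not r) and t or not r and not s or p and not r
= not ((not s or s) and s) or p or (not r and not s or p and not r) and t or not r and not s or p and not r
= not ((not s or s) and s) or p or not r and not s or p and not r
= not s or p or not r and not s or p and not r
= not s or p or (not s or p) and not r
= not s or p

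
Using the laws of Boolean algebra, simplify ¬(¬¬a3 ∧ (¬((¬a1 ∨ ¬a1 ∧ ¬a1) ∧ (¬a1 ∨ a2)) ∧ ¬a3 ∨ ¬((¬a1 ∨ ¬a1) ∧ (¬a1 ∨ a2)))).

¬a3 ∨ ¬a1

¬(¬¬a3 ∧ (¬((¬a1 ∨ ¬a1 ∧ ¬a1) ∧ (¬a1 ∨ a2)) ∧ ¬a3 ∨ ¬((¬a1 ∨ ¬a1) ∧ (¬a1 ∨ a2))))
= ¬(¬¬a3 ∧ (¬((¬a1 ∨ ¬a1) ∧ (¬a1 ∨ a2)) ∧ ¬a3 ∨ ¬((¬a1 ∨ ¬a1) ∧ (¬a1 ∨ a2))))   [idempotence]
= ¬(¬¬a3 ∧ ¬((¬a1 ∨ ¬a1) ∧ (¬a1 ∨ a2)))   [absorption]
= ¬(¬¬a3 ∧ ¬(¬a1 ∧ a2 ∨ ¬a1))   [distribution]
= ¬a3 ∨ ¬a1 ∧ a2 ∨ ¬a1   [De Morgan]
= ¬a3 ∨ ¬a1   [absorption]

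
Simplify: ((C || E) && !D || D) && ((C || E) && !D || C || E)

((C || E) && !D || D) && ((C || E) && !D || C || E)
= (C || E) && !D || D && (C || E)   — distribution
= C || E   — distribution

C || E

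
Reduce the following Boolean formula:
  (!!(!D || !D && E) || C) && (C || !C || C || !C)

!D || C

(!!(!D || !D && E) || C) && (C || !C || C || !C)
= (!!!D || C) && (C || !C || C || !C)
= (!!!D || C) && (C || !C)
= !!!D || C
= !D || C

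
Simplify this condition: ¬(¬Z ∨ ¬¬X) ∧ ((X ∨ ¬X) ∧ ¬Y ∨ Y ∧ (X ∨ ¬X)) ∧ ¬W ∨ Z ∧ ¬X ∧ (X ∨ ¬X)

Z ∧ ¬X

¬(¬Z ∨ ¬¬X) ∧ ((X ∨ ¬X) ∧ ¬Y ∨ Y ∧ (X ∨ ¬X)) ∧ ¬W ∨ Z ∧ ¬X ∧ (X ∨ ¬X)
= ¬(¬Z ∨ ¬¬X) ∧ (X ∨ ¬X) ∧ ¬W ∨ Z ∧ ¬X ∧ (X ∨ ¬X)   (distribution)
= Z ∧ ¬X ∧ (X ∨ ¬X) ∧ ¬W ∨ Z ∧ ¬X ∧ (X ∨ ¬X)   (De Morgan)
= Z ∧ ¬X ∧ (X ∨ ¬X)   (absorption)
= Z ∧ ¬X   (complement / identity)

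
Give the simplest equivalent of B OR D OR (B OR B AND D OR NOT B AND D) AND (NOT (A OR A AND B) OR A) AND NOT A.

B OR D

B OR D OR (B OR B AND D OR NOT B AND D) AND (NOT (A OR A AND B) OR A) AND NOT A
= B OR D OR (B OR B AND D OR NOT B AND D) AND (NOT A OR A) AND NOT A
= B OR D OR (B OR B AND D OR NOT B AND D) AND NOT A
= B OR D OR (B OR D) AND NOT A
= B OR D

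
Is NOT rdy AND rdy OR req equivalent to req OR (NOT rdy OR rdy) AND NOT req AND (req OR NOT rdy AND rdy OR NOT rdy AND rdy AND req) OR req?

E1: NOT rdy AND rdy OR req
    = req   [complement / identity]
E2: req OR (NOT rdy OR rdy) AND NOT req AND (req OR NOT rdy AND rdy OR NOT rdy AND rdy AND req) OR req
    = req OR (NOT rdy OR rdy) AND NOT req AND (req OR NOT rdy AND rdy) OR req   [absorption]
    = req OR (NOT rdy OR rdy) AND NOT req AND req OR req   [complement / identity]
    = req OR NOT req AND req OR req   [complement / identity]
    = req OR req   [complement / identity]
    = req   [idempotence]
Both reduce to req, so they are equivalent.

Yes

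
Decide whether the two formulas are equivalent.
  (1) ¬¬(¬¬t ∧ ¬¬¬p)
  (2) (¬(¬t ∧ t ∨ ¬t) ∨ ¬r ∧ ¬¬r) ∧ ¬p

Yes

E1: ¬¬(¬¬t ∧ ¬¬¬p)
    = ¬(¬t ∨ ¬¬p)   [De Morgan]
    = t ∧ ¬p   [De Morgan]
E2: (¬(¬t ∧ t ∨ ¬t) ∨ ¬r ∧ ¬¬r) ∧ ¬p
    = (¬¬t ∨ ¬r ∧ ¬¬r) ∧ ¬p   [complement / identity]
    = (¬¬t ∨ ¬r ∧ r) ∧ ¬p   [double negation]
    = ¬¬t ∧ ¬p   [complement / identity]
    = t ∧ ¬p   [double negation]
Both reduce to t ∧ ¬p, so they are equivalent.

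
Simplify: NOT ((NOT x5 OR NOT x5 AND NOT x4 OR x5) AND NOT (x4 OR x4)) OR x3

x4 OR x3

NOT ((NOT x5 OR NOT x5 AND NOT x4 OR x5) AND NOT (x4 OR x4)) OR x3
= NOT ((NOT x5 OR x5) AND NOT (x4 OR x4)) OR x3   — absorption
= NOT ((NOT x5 OR x5) AND NOT x4) OR x3   — idempotence
= NOT NOT x4 OR x3   — complement / identity
= x4 OR x3   — double negation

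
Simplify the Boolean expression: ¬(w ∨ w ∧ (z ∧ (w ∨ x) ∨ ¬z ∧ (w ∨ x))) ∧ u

¬(w ∨ w ∧ (z ∧ (w ∨ x) ∨ ¬z ∧ (w ∨ x))) ∧ u
= ¬(w ∨ w ∧ (w ∨ x)) ∧ u   — distribution
= ¬(w ∨ w) ∧ u   — absorption
= ¬w ∧ u   — idempotence

¬w ∧ u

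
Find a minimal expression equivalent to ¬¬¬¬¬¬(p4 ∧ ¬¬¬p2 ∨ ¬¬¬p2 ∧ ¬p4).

¬p2

¬¬¬¬¬¬(p4 ∧ ¬¬¬p2 ∨ ¬¬¬p2 ∧ ¬p4)
= ¬¬¬¬¬¬¬¬¬p2   (distribution)
= ¬¬¬¬¬¬¬p2   (double negation)
= ¬¬¬¬¬p2   (double negation)
= ¬¬¬p2   (double negation)
= ¬p2   (double negation)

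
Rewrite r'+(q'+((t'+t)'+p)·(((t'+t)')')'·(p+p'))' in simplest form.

r'+(q'+((t'+t)'+p)·(((t'+t)')')'·(p+p'))'
= r'+(q'+((t'+t)'+p)·(((t'+t)')')')'   [complement / identity]
= r'+(q'+((t'+t)'+p)·(t'+t)')'   [double negation]
= r'+(q'+(t'+t)')'   [absorption]
= r'+q·(t'+t)   [De Morgan]
= r'+q   [complement / identity]

r'+q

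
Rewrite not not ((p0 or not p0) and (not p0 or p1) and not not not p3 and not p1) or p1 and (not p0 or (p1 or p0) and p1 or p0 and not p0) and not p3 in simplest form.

(not p0 or p1) and not p3

not not ((p0 or not p0) and (not p0 or p1) and not not not p3 and not p1) or p1 and (not p0 or (p1 or p0) and p1 or p0 and not p0) and not p3
= not not ((not p0 or p1) and not not not p3 and not p1) or p1 and (not p0 or (p1 or p0) and p1 or p0 and not p0) and not p3
= not not ((not p0 or p1) and not not not p3 and not p1) or p1 and (not p0 or p1 or p0 and not p0) and not p3
= not not ((not p0 or p1) and not p3 and not p1) or p1 and (not p0 or p1 or p0 and not p0) and not p3
= not not ((not p0 or p1) and not p3 and not p1) or p1 and (not p0 or p1) and not p3
= (not p0 or p1) and not p3 and not p1 or p1 and (not p0 or p1) and not p3
= (not p0 or p1) and not p3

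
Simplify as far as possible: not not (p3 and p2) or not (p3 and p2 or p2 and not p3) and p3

p3

not not (p3 and p2) or not (p3 and p2 or p2 and not p3) and p3
= p3 and p2 or not (p3 and p2 or p2 and not p3) and p3   — double negation
= p3 and p2 or not p2 and p3   — distribution
= p3   — distribution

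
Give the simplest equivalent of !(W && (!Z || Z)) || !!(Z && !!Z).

!(W && (!Z || Z)) || !!(Z && !!Z)
= !W || !!(Z && !!Z)
= !W || !!(Z && Z)
= !W || Z && Z
= !W || Z

!W || Z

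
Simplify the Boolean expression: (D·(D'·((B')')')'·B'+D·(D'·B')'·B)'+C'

(D·(D'·((B')')')'·B'+D·(D'·B')'·B)'+C'
= (D·(D'·B')'·B'+D·(D'·B')'·B)'+C'
= (D·(D'·B')')'+C'
= (D·(D+B))'+C'
= D'+C'

D'+C'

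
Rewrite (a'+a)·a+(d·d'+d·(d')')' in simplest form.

(a'+a)·a+(d·d'+d·(d')')'
= (a'+a)·a+(d·d'+d·d)'   — double negation
= (a'+a)·a+d'   — distribution
= a+d'   — complement / identity

a+d'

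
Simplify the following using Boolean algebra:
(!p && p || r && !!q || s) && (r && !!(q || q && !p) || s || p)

(!p && p || r && !!q || s) && (r && !!(q || q && !p) || s || p)
= (!p && p || r && !!q || s) && (r && !!q || s || p)   [absorption]
= (r && !!q || s) && (r && !!q || s || p)   [complement / identity]
= r && !!q || s   [absorption]
= r && q || s   [double negation]

r && q || s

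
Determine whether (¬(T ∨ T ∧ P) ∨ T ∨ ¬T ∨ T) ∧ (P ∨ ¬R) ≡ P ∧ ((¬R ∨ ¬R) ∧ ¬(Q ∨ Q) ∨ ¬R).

No

E1: (¬(T ∨ T ∧ P) ∨ T ∨ ¬T ∨ T) ∧ (P ∨ ¬R)
    = (¬T ∨ T ∨ ¬T ∨ T) ∧ (P ∨ ¬R)   — absorption
    = (¬T ∨ T) ∧ (P ∨ ¬R)   — idempotence
    = P ∨ ¬R   — complement / identity
E2: P ∧ ((¬R ∨ ¬R) ∧ ¬(Q ∨ Q) ∨ ¬R)
    = P ∧ (¬R ∧ ¬(Q ∨ Q) ∨ ¬R)   — idempotence
    = P ∧ (¬R ∧ ¬Q ∨ ¬R)   — idempotence
    = P ∧ ¬R   — absorption
These differ: at P=0, Q=0, R=0, T=1, E1 = 1 but E2 = 0.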